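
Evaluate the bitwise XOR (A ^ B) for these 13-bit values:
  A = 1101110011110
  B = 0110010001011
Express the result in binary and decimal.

Apply ^ to each column (1 where bits differ):
  1101110011110
^ 0110010001011
---------------
  1011100010101

Answer: 1011100010101 (5909)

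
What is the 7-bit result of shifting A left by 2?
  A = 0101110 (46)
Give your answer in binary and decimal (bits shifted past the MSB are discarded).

Shift left by 2: drop the top 2 bit(s), append 2 zero(s) on the right.
  0101110  ->  discard [01], keep [01110], append 00
= 0111000

Answer: 0111000 (56)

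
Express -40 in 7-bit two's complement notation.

1. Binary of +40:  0101000
2. Invert bits:     1010111
3. Add 1:           1011000

Answer: 1011000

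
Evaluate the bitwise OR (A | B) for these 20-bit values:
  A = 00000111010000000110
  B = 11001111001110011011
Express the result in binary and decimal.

Apply | to each column (1 where either bit is 1):
  00000111010000000110
| 11001111001110011011
----------------------
  11001111011110011111

Answer: 11001111011110011111 (849823)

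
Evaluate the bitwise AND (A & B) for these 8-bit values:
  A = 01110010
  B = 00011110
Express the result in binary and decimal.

Apply & to each column (1 only where both bits are 1):
  01110010
& 00011110
----------
  00010010

Answer: 00010010 (18)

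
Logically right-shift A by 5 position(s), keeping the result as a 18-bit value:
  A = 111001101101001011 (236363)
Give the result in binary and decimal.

Logical shift right by 5: drop the bottom 5 bit(s), prepend 5 zero(s) on the left.
  111001101101001011  ->  keep [1110011011010], discard [01011], prepend 00000
= 000001110011011010

Answer: 000001110011011010 (7386)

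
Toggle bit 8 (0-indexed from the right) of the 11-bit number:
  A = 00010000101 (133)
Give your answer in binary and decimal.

Mask = 1 << 8 = 00100000000
Bit 8 of A is 0; XOR with the mask flips it to 1.
  00010000101
^ 00100000000
-------------
  00110000101

Answer: 00110000101 (389)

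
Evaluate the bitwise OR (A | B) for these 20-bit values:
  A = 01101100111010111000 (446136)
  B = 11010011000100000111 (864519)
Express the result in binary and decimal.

Apply | to each column (1 where either bit is 1):
  01101100111010111000
| 11010011000100000111
----------------------
  11111111111110111111

Answer: 11111111111110111111 (1048511)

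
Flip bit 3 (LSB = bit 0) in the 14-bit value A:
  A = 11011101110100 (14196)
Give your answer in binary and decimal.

Mask = 1 << 3 = 00000000001000
Bit 3 of A is 0; XOR with the mask flips it to 1.
  11011101110100
^ 00000000001000
----------------
  11011101111100

Answer: 11011101111100 (14204)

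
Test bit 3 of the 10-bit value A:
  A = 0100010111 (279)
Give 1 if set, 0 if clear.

Bit 3 is the 4th from the right.
  0100010111
        ^
That bit is 0.

Answer: 0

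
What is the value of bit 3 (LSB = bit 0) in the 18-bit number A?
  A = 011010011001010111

Bit 3 is the 4th from the right.
  011010011001010111
                ^
That bit is 0.

Answer: 0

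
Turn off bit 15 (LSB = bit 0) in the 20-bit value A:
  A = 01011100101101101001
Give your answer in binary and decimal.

Mask = ~(1 << 15) = 11110111111111111111
Bit 15 of A is 1, so AND-ing with the mask clears it to 0.
  01011100101101101001
& 11110111111111111111
----------------------
  01010100101101101001

Answer: 01010100101101101001 (346985)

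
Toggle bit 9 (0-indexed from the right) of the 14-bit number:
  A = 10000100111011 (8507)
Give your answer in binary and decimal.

Mask = 1 << 9 = 00001000000000
Bit 9 of A is 0; XOR with the mask flips it to 1.
  10000100111011
^ 00001000000000
----------------
  10001100111011

Answer: 10001100111011 (9019)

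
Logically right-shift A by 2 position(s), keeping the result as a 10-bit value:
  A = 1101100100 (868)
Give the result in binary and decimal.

Logical shift right by 2: drop the bottom 2 bit(s), prepend 2 zero(s) on the left.
  1101100100  ->  keep [11011001], discard [00], prepend 00
= 0011011001

Answer: 0011011001 (217)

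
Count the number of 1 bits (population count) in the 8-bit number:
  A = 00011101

00011101
1-bits at positions (from bit 0 = LSB): 0, 2, 3, 4
Count = 4

Answer: 4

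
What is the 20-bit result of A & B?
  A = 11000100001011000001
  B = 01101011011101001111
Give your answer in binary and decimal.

Apply & to each column (1 only where both bits are 1):
  11000100001011000001
& 01101011011101001111
----------------------
  01000000001001000001

Answer: 01000000001001000001 (262721)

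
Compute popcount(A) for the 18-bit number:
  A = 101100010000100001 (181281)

101100010000100001
1-bits at positions (from bit 0 = LSB): 0, 5, 10, 14, 15, 17
Count = 6

Answer: 6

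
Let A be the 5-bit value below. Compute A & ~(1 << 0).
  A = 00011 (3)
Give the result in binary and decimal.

Mask = ~(1 << 0) = 11110
Bit 0 of A is 1, so AND-ing with the mask clears it to 0.
  00011
& 11110
-------
  00010

Answer: 00010 (2)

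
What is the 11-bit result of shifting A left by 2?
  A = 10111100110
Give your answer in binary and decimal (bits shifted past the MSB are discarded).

Shift left by 2: drop the top 2 bit(s), append 2 zero(s) on the right.
  10111100110  ->  discard [10], keep [111100110], append 00
= 11110011000

Answer: 11110011000 (1944)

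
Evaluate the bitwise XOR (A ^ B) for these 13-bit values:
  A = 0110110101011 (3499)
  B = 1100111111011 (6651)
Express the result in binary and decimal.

Apply ^ to each column (1 where bits differ):
  0110110101011
^ 1100111111011
---------------
  1010001010000

Answer: 1010001010000 (5200)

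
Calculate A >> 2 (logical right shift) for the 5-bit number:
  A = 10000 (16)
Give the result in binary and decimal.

Logical shift right by 2: drop the bottom 2 bit(s), prepend 2 zero(s) on the left.
  10000  ->  keep [100], discard [00], prepend 00
= 00100

Answer: 00100 (4)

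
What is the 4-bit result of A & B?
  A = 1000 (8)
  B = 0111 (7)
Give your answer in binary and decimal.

Apply & to each column (1 only where both bits are 1):
  1000
& 0111
------
  0000

Answer: 0000 (0)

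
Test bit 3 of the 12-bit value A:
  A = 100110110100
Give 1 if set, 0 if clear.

Bit 3 is the 4th from the right.
  100110110100
          ^
That bit is 0.

Answer: 0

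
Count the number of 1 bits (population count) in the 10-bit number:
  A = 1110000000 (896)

1110000000
1-bits at positions (from bit 0 = LSB): 7, 8, 9
Count = 3

Answer: 3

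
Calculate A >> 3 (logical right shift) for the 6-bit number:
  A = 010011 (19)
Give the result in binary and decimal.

Logical shift right by 3: drop the bottom 3 bit(s), prepend 3 zero(s) on the left.
  010011  ->  keep [010], discard [011], prepend 000
= 000010

Answer: 000010 (2)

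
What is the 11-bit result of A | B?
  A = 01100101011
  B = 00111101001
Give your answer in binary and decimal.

Apply | to each column (1 where either bit is 1):
  01100101011
| 00111101001
-------------
  01111101011

Answer: 01111101011 (1003)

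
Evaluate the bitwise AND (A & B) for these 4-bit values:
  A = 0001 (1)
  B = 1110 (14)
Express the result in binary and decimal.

Apply & to each column (1 only where both bits are 1):
  0001
& 1110
------
  0000

Answer: 0000 (0)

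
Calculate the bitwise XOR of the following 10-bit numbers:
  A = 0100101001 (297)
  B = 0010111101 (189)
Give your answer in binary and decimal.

Apply ^ to each column (1 where bits differ):
  0100101001
^ 0010111101
------------
  0110010100

Answer: 0110010100 (404)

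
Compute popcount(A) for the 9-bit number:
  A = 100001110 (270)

100001110
1-bits at positions (from bit 0 = LSB): 1, 2, 3, 8
Count = 4

Answer: 4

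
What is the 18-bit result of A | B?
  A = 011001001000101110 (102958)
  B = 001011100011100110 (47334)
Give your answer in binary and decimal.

Apply | to each column (1 where either bit is 1):
  011001001000101110
| 001011100011100110
--------------------
  011011101011101110

Answer: 011011101011101110 (113390)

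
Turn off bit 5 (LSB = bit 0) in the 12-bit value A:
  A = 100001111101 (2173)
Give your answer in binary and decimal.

Mask = ~(1 << 5) = 111111011111
Bit 5 of A is 1, so AND-ing with the mask clears it to 0.
  100001111101
& 111111011111
--------------
  100001011101

Answer: 100001011101 (2141)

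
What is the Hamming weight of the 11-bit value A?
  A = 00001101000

00001101000
1-bits at positions (from bit 0 = LSB): 3, 5, 6
Count = 3

Answer: 3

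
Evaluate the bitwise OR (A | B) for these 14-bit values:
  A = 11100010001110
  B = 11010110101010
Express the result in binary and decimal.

Apply | to each column (1 where either bit is 1):
  11100010001110
| 11010110101010
----------------
  11110110101110

Answer: 11110110101110 (15790)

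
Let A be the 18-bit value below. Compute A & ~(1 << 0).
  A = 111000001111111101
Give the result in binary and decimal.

Mask = ~(1 << 0) = 111111111111111110
Bit 0 of A is 1, so AND-ing with the mask clears it to 0.
  111000001111111101
& 111111111111111110
--------------------
  111000001111111100

Answer: 111000001111111100 (230396)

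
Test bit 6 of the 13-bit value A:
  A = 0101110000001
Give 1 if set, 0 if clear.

Bit 6 is the 7th from the right.
  0101110000001
        ^
That bit is 0.

Answer: 0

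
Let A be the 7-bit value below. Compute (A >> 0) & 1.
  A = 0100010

Bit 0 is the 1st from the right.
  0100010
        ^
That bit is 0.

Answer: 0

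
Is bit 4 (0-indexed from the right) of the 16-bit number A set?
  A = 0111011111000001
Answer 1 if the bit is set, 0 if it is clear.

Bit 4 is the 5th from the right.
  0111011111000001
             ^
That bit is 0.

Answer: 0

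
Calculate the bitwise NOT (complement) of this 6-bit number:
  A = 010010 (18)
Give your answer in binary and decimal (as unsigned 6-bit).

Flip each bit (0->1, 1->0):
  010010
  101101

Answer: 101101 (45)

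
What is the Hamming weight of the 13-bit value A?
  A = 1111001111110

1111001111110
1-bits at positions (from bit 0 = LSB): 1, 2, 3, 4, 5, 6, 9, 10, 11, 12
Count = 10

Answer: 10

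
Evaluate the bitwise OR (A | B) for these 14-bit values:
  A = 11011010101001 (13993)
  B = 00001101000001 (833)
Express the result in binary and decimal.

Apply | to each column (1 where either bit is 1):
  11011010101001
| 00001101000001
----------------
  11011111101001

Answer: 11011111101001 (14313)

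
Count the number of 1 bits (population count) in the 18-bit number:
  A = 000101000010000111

000101000010000111
1-bits at positions (from bit 0 = LSB): 0, 1, 2, 7, 12, 14
Count = 6

Answer: 6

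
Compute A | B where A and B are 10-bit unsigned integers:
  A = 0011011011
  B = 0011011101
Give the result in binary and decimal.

Apply | to each column (1 where either bit is 1):
  0011011011
| 0011011101
------------
  0011011111

Answer: 0011011111 (223)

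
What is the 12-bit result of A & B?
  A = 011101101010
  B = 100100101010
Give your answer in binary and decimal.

Apply & to each column (1 only where both bits are 1):
  011101101010
& 100100101010
--------------
  000100101010

Answer: 000100101010 (298)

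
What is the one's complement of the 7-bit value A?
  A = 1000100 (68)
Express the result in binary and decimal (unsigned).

Flip each bit (0->1, 1->0):
  1000100
  0111011

Answer: 0111011 (59)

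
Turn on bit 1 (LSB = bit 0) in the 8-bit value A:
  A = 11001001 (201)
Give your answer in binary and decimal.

Mask = 1 << 1 = 00000010
Bit 1 of A is 0, so OR-ing with the mask flips it to 1.
  11001001
| 00000010
----------
  11001011

Answer: 11001011 (203)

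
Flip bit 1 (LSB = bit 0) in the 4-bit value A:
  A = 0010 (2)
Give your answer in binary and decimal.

Mask = 1 << 1 = 0010
Bit 1 of A is 1; XOR with the mask flips it to 0.
  0010
^ 0010
------
  0000

Answer: 0000 (0)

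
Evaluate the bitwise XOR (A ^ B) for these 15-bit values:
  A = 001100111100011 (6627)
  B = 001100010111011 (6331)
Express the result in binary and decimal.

Apply ^ to each column (1 where bits differ):
  001100111100011
^ 001100010111011
-----------------
  000000101011000

Answer: 000000101011000 (344)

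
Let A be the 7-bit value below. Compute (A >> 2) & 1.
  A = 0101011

Bit 2 is the 3rd from the right.
  0101011
      ^
That bit is 0.

Answer: 0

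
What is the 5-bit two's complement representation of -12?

1. Binary of +12:  01100
2. Invert bits:     10011
3. Add 1:           10100

Answer: 10100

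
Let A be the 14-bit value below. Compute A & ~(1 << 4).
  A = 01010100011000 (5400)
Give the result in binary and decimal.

Mask = ~(1 << 4) = 11111111101111
Bit 4 of A is 1, so AND-ing with the mask clears it to 0.
  01010100011000
& 11111111101111
----------------
  01010100001000

Answer: 01010100001000 (5384)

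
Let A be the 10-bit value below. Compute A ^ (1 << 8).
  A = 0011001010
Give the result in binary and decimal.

Mask = 1 << 8 = 0100000000
Bit 8 of A is 0; XOR with the mask flips it to 1.
  0011001010
^ 0100000000
------------
  0111001010

Answer: 0111001010 (458)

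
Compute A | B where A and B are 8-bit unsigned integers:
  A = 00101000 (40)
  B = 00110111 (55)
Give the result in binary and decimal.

Apply | to each column (1 where either bit is 1):
  00101000
| 00110111
----------
  00111111

Answer: 00111111 (63)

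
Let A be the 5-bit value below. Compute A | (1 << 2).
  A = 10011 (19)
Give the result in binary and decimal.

Mask = 1 << 2 = 00100
Bit 2 of A is 0, so OR-ing with the mask flips it to 1.
  10011
| 00100
-------
  10111

Answer: 10111 (23)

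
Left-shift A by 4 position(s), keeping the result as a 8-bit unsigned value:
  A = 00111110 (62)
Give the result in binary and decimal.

Shift left by 4: drop the top 4 bit(s), append 4 zero(s) on the right.
  00111110  ->  discard [0011], keep [1110], append 0000
= 11100000

Answer: 11100000 (224)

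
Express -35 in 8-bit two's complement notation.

1. Binary of +35:  00100011
2. Invert bits:     11011100
3. Add 1:           11011101

Answer: 11011101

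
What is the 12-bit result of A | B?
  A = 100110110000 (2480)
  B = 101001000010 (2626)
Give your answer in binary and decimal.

Apply | to each column (1 where either bit is 1):
  100110110000
| 101001000010
--------------
  101111110010

Answer: 101111110010 (3058)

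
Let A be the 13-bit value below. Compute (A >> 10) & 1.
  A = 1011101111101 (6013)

Bit 10 is the 11th from the right.
  1011101111101
    ^
That bit is 1.

Answer: 1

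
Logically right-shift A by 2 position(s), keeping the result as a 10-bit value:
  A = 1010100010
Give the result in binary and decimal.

Logical shift right by 2: drop the bottom 2 bit(s), prepend 2 zero(s) on the left.
  1010100010  ->  keep [10101000], discard [10], prepend 00
= 0010101000

Answer: 0010101000 (168)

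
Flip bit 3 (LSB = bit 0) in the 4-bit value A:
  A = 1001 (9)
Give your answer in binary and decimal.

Mask = 1 << 3 = 1000
Bit 3 of A is 1; XOR with the mask flips it to 0.
  1001
^ 1000
------
  0001

Answer: 0001 (1)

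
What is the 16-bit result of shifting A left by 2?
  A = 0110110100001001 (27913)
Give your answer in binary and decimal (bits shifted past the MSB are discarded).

Shift left by 2: drop the top 2 bit(s), append 2 zero(s) on the right.
  0110110100001001  ->  discard [01], keep [10110100001001], append 00
= 1011010000100100

Answer: 1011010000100100 (46116)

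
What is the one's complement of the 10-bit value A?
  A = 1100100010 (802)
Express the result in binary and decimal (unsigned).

Flip each bit (0->1, 1->0):
  1100100010
  0011011101

Answer: 0011011101 (221)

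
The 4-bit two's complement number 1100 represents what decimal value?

MSB is 1, so the value is negative. Find the magnitude:
1. Invert bits:  0011
2. Add 1:        0100  = 4
3. Apply sign:   -4

Answer: -4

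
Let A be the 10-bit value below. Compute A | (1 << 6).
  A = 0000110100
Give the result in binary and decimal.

Mask = 1 << 6 = 0001000000
Bit 6 of A is 0, so OR-ing with the mask flips it to 1.
  0000110100
| 0001000000
------------
  0001110100

Answer: 0001110100 (116)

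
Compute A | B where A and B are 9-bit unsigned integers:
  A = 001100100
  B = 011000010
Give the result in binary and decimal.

Apply | to each column (1 where either bit is 1):
  001100100
| 011000010
-----------
  011100110

Answer: 011100110 (230)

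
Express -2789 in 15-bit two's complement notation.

1. Binary of +2789:  000101011100101
2. Invert bits:     111010100011010
3. Add 1:           111010100011011

Answer: 111010100011011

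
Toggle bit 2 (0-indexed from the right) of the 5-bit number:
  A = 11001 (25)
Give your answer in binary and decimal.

Mask = 1 << 2 = 00100
Bit 2 of A is 0; XOR with the mask flips it to 1.
  11001
^ 00100
-------
  11101

Answer: 11101 (29)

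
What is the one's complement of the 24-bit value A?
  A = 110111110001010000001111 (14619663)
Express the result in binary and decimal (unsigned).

Flip each bit (0->1, 1->0):
  110111110001010000001111
  001000001110101111110000

Answer: 001000001110101111110000 (2157552)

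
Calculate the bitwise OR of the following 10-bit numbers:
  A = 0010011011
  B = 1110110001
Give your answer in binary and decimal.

Apply | to each column (1 where either bit is 1):
  0010011011
| 1110110001
------------
  1110111011

Answer: 1110111011 (955)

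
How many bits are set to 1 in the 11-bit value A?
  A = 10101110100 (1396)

10101110100
1-bits at positions (from bit 0 = LSB): 2, 4, 5, 6, 8, 10
Count = 6

Answer: 6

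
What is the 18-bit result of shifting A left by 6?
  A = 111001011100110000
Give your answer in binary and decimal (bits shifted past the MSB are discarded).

Shift left by 6: drop the top 6 bit(s), append 6 zero(s) on the right.
  111001011100110000  ->  discard [111001], keep [011100110000], append 000000
= 011100110000000000

Answer: 011100110000000000 (117760)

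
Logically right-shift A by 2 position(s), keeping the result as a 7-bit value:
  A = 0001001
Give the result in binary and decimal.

Logical shift right by 2: drop the bottom 2 bit(s), prepend 2 zero(s) on the left.
  0001001  ->  keep [00010], discard [01], prepend 00
= 0000010

Answer: 0000010 (2)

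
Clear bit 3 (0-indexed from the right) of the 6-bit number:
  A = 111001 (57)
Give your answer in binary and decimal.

Mask = ~(1 << 3) = 110111
Bit 3 of A is 1, so AND-ing with the mask clears it to 0.
  111001
& 110111
--------
  110001

Answer: 110001 (49)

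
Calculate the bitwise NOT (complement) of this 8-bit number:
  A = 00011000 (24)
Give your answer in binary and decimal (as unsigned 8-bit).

Flip each bit (0->1, 1->0):
  00011000
  11100111

Answer: 11100111 (231)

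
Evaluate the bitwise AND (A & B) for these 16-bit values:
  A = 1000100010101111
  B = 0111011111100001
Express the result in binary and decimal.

Apply & to each column (1 only where both bits are 1):
  1000100010101111
& 0111011111100001
------------------
  0000000010100001

Answer: 0000000010100001 (161)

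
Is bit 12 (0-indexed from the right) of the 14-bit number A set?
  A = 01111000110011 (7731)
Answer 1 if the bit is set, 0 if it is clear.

Bit 12 is the 13th from the right.
  01111000110011
   ^
That bit is 1.

Answer: 1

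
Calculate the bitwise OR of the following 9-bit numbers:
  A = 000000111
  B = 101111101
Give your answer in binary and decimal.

Apply | to each column (1 where either bit is 1):
  000000111
| 101111101
-----------
  101111111

Answer: 101111111 (383)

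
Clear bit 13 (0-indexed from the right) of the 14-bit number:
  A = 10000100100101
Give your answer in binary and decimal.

Mask = ~(1 << 13) = 01111111111111
Bit 13 of A is 1, so AND-ing with the mask clears it to 0.
  10000100100101
& 01111111111111
----------------
  00000100100101

Answer: 00000100100101 (293)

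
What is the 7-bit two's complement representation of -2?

1. Binary of +2:  0000010
2. Invert bits:     1111101
3. Add 1:           1111110

Answer: 1111110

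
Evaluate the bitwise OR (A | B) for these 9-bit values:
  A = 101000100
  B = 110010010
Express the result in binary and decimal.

Apply | to each column (1 where either bit is 1):
  101000100
| 110010010
-----------
  111010110

Answer: 111010110 (470)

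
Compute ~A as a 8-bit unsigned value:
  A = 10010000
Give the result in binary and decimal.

Flip each bit (0->1, 1->0):
  10010000
  01101111

Answer: 01101111 (111)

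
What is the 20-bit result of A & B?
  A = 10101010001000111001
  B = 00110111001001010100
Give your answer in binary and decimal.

Apply & to each column (1 only where both bits are 1):
  10101010001000111001
& 00110111001001010100
----------------------
  00100010001000010000

Answer: 00100010001000010000 (139792)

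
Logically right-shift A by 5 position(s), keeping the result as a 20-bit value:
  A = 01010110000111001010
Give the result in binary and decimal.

Logical shift right by 5: drop the bottom 5 bit(s), prepend 5 zero(s) on the left.
  01010110000111001010  ->  keep [010101100001110], discard [01010], prepend 00000
= 00000010101100001110

Answer: 00000010101100001110 (11022)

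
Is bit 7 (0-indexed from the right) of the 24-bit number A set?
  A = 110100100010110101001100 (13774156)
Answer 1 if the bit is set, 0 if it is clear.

Bit 7 is the 8th from the right.
  110100100010110101001100
                  ^
That bit is 0.

Answer: 0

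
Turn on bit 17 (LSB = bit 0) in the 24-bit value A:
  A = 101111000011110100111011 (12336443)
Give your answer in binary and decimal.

Mask = 1 << 17 = 000000100000000000000000
Bit 17 of A is 0, so OR-ing with the mask flips it to 1.
  101111000011110100111011
| 000000100000000000000000
--------------------------
  101111100011110100111011

Answer: 101111100011110100111011 (12467515)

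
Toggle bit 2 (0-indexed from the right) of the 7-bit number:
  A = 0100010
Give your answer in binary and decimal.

Mask = 1 << 2 = 0000100
Bit 2 of A is 0; XOR with the mask flips it to 1.
  0100010
^ 0000100
---------
  0100110

Answer: 0100110 (38)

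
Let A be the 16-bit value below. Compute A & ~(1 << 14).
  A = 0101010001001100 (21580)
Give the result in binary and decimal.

Mask = ~(1 << 14) = 1011111111111111
Bit 14 of A is 1, so AND-ing with the mask clears it to 0.
  0101010001001100
& 1011111111111111
------------------
  0001010001001100

Answer: 0001010001001100 (5196)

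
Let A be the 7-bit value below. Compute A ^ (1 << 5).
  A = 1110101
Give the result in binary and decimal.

Mask = 1 << 5 = 0100000
Bit 5 of A is 1; XOR with the mask flips it to 0.
  1110101
^ 0100000
---------
  1010101

Answer: 1010101 (85)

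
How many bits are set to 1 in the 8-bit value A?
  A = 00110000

00110000
1-bits at positions (from bit 0 = LSB): 4, 5
Count = 2

Answer: 2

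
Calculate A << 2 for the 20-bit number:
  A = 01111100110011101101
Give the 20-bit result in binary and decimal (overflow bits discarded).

Shift left by 2: drop the top 2 bit(s), append 2 zero(s) on the right.
  01111100110011101101  ->  discard [01], keep [111100110011101101], append 00
= 11110011001110110100

Answer: 11110011001110110100 (996276)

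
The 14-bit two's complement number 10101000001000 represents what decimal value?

MSB is 1, so the value is negative. Find the magnitude:
1. Invert bits:  01010111110111
2. Add 1:        01010111111000  = 5624
3. Apply sign:   -5624

Answer: -5624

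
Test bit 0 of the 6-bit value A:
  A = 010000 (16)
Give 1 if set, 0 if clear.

Bit 0 is the 1st from the right.
  010000
       ^
That bit is 0.

Answer: 0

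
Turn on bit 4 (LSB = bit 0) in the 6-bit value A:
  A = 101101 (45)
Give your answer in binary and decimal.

Mask = 1 << 4 = 010000
Bit 4 of A is 0, so OR-ing with the mask flips it to 1.
  101101
| 010000
--------
  111101

Answer: 111101 (61)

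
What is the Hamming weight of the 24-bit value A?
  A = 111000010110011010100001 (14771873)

111000010110011010100001
1-bits at positions (from bit 0 = LSB): 0, 5, 7, 9, 10, 13, 14, 16, 21, 22, 23
Count = 11

Answer: 11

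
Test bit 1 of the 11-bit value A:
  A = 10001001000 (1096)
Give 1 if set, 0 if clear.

Bit 1 is the 2nd from the right.
  10001001000
           ^
That bit is 0.

Answer: 0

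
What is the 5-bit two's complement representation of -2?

1. Binary of +2:  00010
2. Invert bits:     11101
3. Add 1:           11110

Answer: 11110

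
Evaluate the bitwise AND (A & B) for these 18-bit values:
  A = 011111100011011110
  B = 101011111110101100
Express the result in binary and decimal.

Apply & to each column (1 only where both bits are 1):
  011111100011011110
& 101011111110101100
--------------------
  001011100010001100

Answer: 001011100010001100 (47244)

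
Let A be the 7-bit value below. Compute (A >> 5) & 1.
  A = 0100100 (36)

Bit 5 is the 6th from the right.
  0100100
   ^
That bit is 1.

Answer: 1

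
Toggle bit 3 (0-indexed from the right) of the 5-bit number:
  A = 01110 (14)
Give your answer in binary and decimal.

Mask = 1 << 3 = 01000
Bit 3 of A is 1; XOR with the mask flips it to 0.
  01110
^ 01000
-------
  00110

Answer: 00110 (6)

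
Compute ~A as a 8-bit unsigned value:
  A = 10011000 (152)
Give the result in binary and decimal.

Flip each bit (0->1, 1->0):
  10011000
  01100111

Answer: 01100111 (103)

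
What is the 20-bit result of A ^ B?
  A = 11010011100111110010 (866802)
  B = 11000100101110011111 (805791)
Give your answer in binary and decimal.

Apply ^ to each column (1 where bits differ):
  11010011100111110010
^ 11000100101110011111
----------------------
  00010111001001101101

Answer: 00010111001001101101 (94829)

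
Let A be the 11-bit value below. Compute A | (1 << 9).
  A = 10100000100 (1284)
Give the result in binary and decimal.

Mask = 1 << 9 = 01000000000
Bit 9 of A is 0, so OR-ing with the mask flips it to 1.
  10100000100
| 01000000000
-------------
  11100000100

Answer: 11100000100 (1796)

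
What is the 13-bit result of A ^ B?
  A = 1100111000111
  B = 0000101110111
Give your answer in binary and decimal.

Apply ^ to each column (1 where bits differ):
  1100111000111
^ 0000101110111
---------------
  1100010110000

Answer: 1100010110000 (6320)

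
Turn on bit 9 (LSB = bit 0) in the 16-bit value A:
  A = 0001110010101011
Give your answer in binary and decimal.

Mask = 1 << 9 = 0000001000000000
Bit 9 of A is 0, so OR-ing with the mask flips it to 1.
  0001110010101011
| 0000001000000000
------------------
  0001111010101011

Answer: 0001111010101011 (7851)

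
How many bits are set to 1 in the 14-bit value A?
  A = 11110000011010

11110000011010
1-bits at positions (from bit 0 = LSB): 1, 3, 4, 10, 11, 12, 13
Count = 7

Answer: 7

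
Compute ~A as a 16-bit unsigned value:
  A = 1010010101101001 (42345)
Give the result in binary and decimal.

Flip each bit (0->1, 1->0):
  1010010101101001
  0101101010010110

Answer: 0101101010010110 (23190)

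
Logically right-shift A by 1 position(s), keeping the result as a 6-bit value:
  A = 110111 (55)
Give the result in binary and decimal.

Logical shift right by 1: drop the bottom 1 bit(s), prepend 1 zero(s) on the left.
  110111  ->  keep [11011], discard [1], prepend 0
= 011011

Answer: 011011 (27)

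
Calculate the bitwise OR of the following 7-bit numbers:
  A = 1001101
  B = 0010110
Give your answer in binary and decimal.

Apply | to each column (1 where either bit is 1):
  1001101
| 0010110
---------
  1011111

Answer: 1011111 (95)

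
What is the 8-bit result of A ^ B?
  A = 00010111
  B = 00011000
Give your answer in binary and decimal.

Apply ^ to each column (1 where bits differ):
  00010111
^ 00011000
----------
  00001111

Answer: 00001111 (15)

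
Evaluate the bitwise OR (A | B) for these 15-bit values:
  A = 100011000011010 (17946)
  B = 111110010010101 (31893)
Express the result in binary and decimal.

Apply | to each column (1 where either bit is 1):
  100011000011010
| 111110010010101
-----------------
  111111010011111

Answer: 111111010011111 (32415)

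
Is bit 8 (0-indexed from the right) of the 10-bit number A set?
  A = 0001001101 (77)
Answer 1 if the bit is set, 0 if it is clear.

Bit 8 is the 9th from the right.
  0001001101
   ^
That bit is 0.

Answer: 0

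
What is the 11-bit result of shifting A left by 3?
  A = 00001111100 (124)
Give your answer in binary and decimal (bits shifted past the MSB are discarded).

Shift left by 3: drop the top 3 bit(s), append 3 zero(s) on the right.
  00001111100  ->  discard [000], keep [01111100], append 000
= 01111100000

Answer: 01111100000 (992)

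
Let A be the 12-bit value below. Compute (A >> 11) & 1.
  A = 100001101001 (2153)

Bit 11 is the 12th from the right.
  100001101001
  ^
That bit is 1.

Answer: 1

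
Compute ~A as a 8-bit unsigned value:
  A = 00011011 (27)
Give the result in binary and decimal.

Flip each bit (0->1, 1->0):
  00011011
  11100100

Answer: 11100100 (228)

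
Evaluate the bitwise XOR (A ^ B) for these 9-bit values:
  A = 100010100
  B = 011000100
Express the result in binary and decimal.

Apply ^ to each column (1 where bits differ):
  100010100
^ 011000100
-----------
  111010000

Answer: 111010000 (464)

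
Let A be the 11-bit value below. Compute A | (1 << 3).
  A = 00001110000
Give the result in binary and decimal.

Mask = 1 << 3 = 00000001000
Bit 3 of A is 0, so OR-ing with the mask flips it to 1.
  00001110000
| 00000001000
-------------
  00001111000

Answer: 00001111000 (120)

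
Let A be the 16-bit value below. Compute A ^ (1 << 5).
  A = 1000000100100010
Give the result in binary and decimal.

Mask = 1 << 5 = 0000000000100000
Bit 5 of A is 1; XOR with the mask flips it to 0.
  1000000100100010
^ 0000000000100000
------------------
  1000000100000010

Answer: 1000000100000010 (33026)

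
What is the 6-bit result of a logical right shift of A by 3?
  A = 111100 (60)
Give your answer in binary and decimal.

Logical shift right by 3: drop the bottom 3 bit(s), prepend 3 zero(s) on the left.
  111100  ->  keep [111], discard [100], prepend 000
= 000111

Answer: 000111 (7)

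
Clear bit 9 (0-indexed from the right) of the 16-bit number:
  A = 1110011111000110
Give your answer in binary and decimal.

Mask = ~(1 << 9) = 1111110111111111
Bit 9 of A is 1, so AND-ing with the mask clears it to 0.
  1110011111000110
& 1111110111111111
------------------
  1110010111000110

Answer: 1110010111000110 (58822)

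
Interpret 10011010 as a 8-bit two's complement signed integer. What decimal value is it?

MSB is 1, so the value is negative. Find the magnitude:
1. Invert bits:  01100101
2. Add 1:        01100110  = 102
3. Apply sign:   -102

Answer: -102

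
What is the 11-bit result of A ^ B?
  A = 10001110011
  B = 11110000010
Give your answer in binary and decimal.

Apply ^ to each column (1 where bits differ):
  10001110011
^ 11110000010
-------------
  01111110001

Answer: 01111110001 (1009)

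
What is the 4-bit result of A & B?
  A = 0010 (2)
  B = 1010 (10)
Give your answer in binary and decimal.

Apply & to each column (1 only where both bits are 1):
  0010
& 1010
------
  0010

Answer: 0010 (2)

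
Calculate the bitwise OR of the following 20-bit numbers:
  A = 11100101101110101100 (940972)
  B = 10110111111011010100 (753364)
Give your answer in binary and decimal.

Apply | to each column (1 where either bit is 1):
  11100101101110101100
| 10110111111011010100
----------------------
  11110111111111111100

Answer: 11110111111111111100 (1015804)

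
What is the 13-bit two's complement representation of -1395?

1. Binary of +1395:  0010101110011
2. Invert bits:     1101010001100
3. Add 1:           1101010001101

Answer: 1101010001101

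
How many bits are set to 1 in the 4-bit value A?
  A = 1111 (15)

1111
1-bits at positions (from bit 0 = LSB): 0, 1, 2, 3
Count = 4

Answer: 4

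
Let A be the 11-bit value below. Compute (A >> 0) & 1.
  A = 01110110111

Bit 0 is the 1st from the right.
  01110110111
            ^
That bit is 1.

Answer: 1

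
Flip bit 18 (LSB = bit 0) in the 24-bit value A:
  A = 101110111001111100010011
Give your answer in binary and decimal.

Mask = 1 << 18 = 000001000000000000000000
Bit 18 of A is 0; XOR with the mask flips it to 1.
  101110111001111100010011
^ 000001000000000000000000
--------------------------
  101111111001111100010011

Answer: 101111111001111100010011 (12558099)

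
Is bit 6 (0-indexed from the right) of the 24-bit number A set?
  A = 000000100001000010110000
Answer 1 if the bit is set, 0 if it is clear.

Bit 6 is the 7th from the right.
  000000100001000010110000
                   ^
That bit is 0.

Answer: 0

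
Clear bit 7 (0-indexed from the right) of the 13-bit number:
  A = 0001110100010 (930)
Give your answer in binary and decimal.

Mask = ~(1 << 7) = 1111101111111
Bit 7 of A is 1, so AND-ing with the mask clears it to 0.
  0001110100010
& 1111101111111
---------------
  0001100100010

Answer: 0001100100010 (802)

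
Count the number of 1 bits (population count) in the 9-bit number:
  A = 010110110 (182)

010110110
1-bits at positions (from bit 0 = LSB): 1, 2, 4, 5, 7
Count = 5

Answer: 5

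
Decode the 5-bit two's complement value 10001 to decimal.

MSB is 1, so the value is negative. Find the magnitude:
1. Invert bits:  01110
2. Add 1:        01111  = 15
3. Apply sign:   -15

Answer: -15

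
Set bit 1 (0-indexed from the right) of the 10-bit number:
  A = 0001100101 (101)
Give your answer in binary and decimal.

Mask = 1 << 1 = 0000000010
Bit 1 of A is 0, so OR-ing with the mask flips it to 1.
  0001100101
| 0000000010
------------
  0001100111

Answer: 0001100111 (103)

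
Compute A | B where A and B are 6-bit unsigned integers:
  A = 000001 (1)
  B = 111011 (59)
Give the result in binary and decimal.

Apply | to each column (1 where either bit is 1):
  000001
| 111011
--------
  111011

Answer: 111011 (59)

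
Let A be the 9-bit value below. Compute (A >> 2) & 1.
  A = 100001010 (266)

Bit 2 is the 3rd from the right.
  100001010
        ^
That bit is 0.

Answer: 0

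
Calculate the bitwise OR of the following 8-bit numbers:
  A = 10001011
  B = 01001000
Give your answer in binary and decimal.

Apply | to each column (1 where either bit is 1):
  10001011
| 01001000
----------
  11001011

Answer: 11001011 (203)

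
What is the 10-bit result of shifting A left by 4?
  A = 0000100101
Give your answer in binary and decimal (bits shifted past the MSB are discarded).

Shift left by 4: drop the top 4 bit(s), append 4 zero(s) on the right.
  0000100101  ->  discard [0000], keep [100101], append 0000
= 1001010000

Answer: 1001010000 (592)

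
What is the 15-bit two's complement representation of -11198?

1. Binary of +11198:  010101110111110
2. Invert bits:     101010001000001
3. Add 1:           101010001000010

Answer: 101010001000010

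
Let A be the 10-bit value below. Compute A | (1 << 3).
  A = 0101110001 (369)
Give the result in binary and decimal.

Mask = 1 << 3 = 0000001000
Bit 3 of A is 0, so OR-ing with the mask flips it to 1.
  0101110001
| 0000001000
------------
  0101111001

Answer: 0101111001 (377)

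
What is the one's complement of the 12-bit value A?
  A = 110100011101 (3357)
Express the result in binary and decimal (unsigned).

Flip each bit (0->1, 1->0):
  110100011101
  001011100010

Answer: 001011100010 (738)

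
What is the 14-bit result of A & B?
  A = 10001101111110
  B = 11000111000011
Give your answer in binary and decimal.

Apply & to each column (1 only where both bits are 1):
  10001101111110
& 11000111000011
----------------
  10000101000010

Answer: 10000101000010 (8514)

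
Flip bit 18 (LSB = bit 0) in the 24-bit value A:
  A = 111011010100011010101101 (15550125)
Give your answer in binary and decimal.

Mask = 1 << 18 = 000001000000000000000000
Bit 18 of A is 1; XOR with the mask flips it to 0.
  111011010100011010101101
^ 000001000000000000000000
--------------------------
  111010010100011010101101

Answer: 111010010100011010101101 (15287981)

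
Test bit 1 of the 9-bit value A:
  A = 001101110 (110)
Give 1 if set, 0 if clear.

Bit 1 is the 2nd from the right.
  001101110
         ^
That bit is 1.

Answer: 1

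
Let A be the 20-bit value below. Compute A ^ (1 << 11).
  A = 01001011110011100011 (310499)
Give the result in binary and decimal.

Mask = 1 << 11 = 00000000100000000000
Bit 11 of A is 1; XOR with the mask flips it to 0.
  01001011110011100011
^ 00000000100000000000
----------------------
  01001011010011100011

Answer: 01001011010011100011 (308451)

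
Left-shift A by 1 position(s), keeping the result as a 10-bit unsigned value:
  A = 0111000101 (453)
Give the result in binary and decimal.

Shift left by 1: drop the top 1 bit(s), append 1 zero(s) on the right.
  0111000101  ->  discard [0], keep [111000101], append 0
= 1110001010

Answer: 1110001010 (906)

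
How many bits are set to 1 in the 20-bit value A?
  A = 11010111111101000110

11010111111101000110
1-bits at positions (from bit 0 = LSB): 1, 2, 6, 8, 9, 10, 11, 12, 13, 14, 16, 18, 19
Count = 13

Answer: 13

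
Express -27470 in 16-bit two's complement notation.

1. Binary of +27470:  0110101101001110
2. Invert bits:     1001010010110001
3. Add 1:           1001010010110010

Answer: 1001010010110010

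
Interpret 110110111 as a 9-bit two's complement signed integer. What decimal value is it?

MSB is 1, so the value is negative. Find the magnitude:
1. Invert bits:  001001000
2. Add 1:        001001001  = 73
3. Apply sign:   -73

Answer: -73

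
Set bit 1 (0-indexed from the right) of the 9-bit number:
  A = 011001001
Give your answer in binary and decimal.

Mask = 1 << 1 = 000000010
Bit 1 of A is 0, so OR-ing with the mask flips it to 1.
  011001001
| 000000010
-----------
  011001011

Answer: 011001011 (203)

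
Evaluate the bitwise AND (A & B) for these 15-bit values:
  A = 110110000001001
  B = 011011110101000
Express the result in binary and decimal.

Apply & to each column (1 only where both bits are 1):
  110110000001001
& 011011110101000
-----------------
  010010000001000

Answer: 010010000001000 (9224)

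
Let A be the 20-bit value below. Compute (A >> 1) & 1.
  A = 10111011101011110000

Bit 1 is the 2nd from the right.
  10111011101011110000
                    ^
That bit is 0.

Answer: 0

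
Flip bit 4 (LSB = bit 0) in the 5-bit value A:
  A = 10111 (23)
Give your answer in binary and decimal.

Mask = 1 << 4 = 10000
Bit 4 of A is 1; XOR with the mask flips it to 0.
  10111
^ 10000
-------
  00111

Answer: 00111 (7)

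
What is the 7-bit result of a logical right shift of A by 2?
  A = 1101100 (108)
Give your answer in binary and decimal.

Logical shift right by 2: drop the bottom 2 bit(s), prepend 2 zero(s) on the left.
  1101100  ->  keep [11011], discard [00], prepend 00
= 0011011

Answer: 0011011 (27)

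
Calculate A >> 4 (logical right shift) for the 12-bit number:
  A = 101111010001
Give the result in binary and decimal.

Logical shift right by 4: drop the bottom 4 bit(s), prepend 4 zero(s) on the left.
  101111010001  ->  keep [10111101], discard [0001], prepend 0000
= 000010111101

Answer: 000010111101 (189)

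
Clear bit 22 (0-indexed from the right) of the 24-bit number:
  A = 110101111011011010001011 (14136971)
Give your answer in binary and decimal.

Mask = ~(1 << 22) = 101111111111111111111111
Bit 22 of A is 1, so AND-ing with the mask clears it to 0.
  110101111011011010001011
& 101111111111111111111111
--------------------------
  100101111011011010001011

Answer: 100101111011011010001011 (9942667)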